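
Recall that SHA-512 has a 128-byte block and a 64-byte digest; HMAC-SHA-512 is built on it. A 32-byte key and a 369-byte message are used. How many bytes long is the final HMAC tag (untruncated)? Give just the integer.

64

The tag is one SHA-512 digest: 64 bytes.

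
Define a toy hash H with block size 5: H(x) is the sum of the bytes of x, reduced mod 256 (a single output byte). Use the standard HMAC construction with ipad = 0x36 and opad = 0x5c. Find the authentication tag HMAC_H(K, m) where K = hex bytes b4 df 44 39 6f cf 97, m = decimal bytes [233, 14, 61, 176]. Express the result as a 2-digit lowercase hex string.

Key hex bytes b4 df 44 39 6f cf 97 is 7 bytes > B = 5, so hash it first: H(key) = e5, then zero-pad to 5 bytes: K' = e5 00 00 00 00.
K' ⊕ ipad = d3 36 36 36 36.  K' ⊕ opad = b9 5c 5c 5c 5c.
Inner input = (K'⊕ipad) ∥ m = d3 36 36 36 36 ∥ e9 0e 3d b0.
Inner hash: sum = 211+54+54+54+54+233+14+61+176 = 911; mod 256 = 143 → 8f.
Outer input = (K'⊕opad) ∥ inner = b9 5c 5c 5c 5c ∥ 8f.
Outer hash (tag): sum = 185+92+92+92+92+143 = 696; mod 256 = 184 → b8.

b8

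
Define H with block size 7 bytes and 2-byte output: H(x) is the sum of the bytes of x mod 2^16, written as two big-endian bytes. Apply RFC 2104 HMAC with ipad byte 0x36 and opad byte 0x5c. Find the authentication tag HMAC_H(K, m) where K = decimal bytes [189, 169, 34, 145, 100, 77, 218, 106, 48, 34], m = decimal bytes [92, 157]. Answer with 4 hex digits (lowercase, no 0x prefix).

Key decimal bytes [189, 169, 34, 145, 100, 77, 218, 106, 48, 34] = bd a9 22 91 64 4d da 6a 30 22 is 10 bytes > B = 7, so hash it first: H(key) = 04 60, then zero-pad to 7 bytes: K' = 04 60 00 00 00 00 00.
K' ⊕ ipad = 32 56 36 36 36 36 36.  K' ⊕ opad = 58 3c 5c 5c 5c 5c 5c.
Inner input = (K'⊕ipad) ∥ m = 32 56 36 36 36 36 36 ∥ 5c 9d.
Inner hash: sum = 50+86+54+54+54+54+54+92+157 = 655 → 02 8f.
Outer input = (K'⊕opad) ∥ inner = 58 3c 5c 5c 5c 5c 5c ∥ 02 8f.
Outer hash (tag): sum = 88+60+92+92+92+92+92+2+143 = 753 → 02 f1.

02f1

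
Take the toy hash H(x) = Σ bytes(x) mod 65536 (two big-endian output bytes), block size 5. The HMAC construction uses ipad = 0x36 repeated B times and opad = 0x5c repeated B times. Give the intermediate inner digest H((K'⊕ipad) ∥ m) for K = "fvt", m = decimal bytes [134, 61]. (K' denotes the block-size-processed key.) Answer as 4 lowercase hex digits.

Key "fvt" = 66 76 74 is 3 bytes ≤ B = 5; zero-pad to 5 bytes: K' = 66 76 74 00 00.
K' ⊕ ipad = 50 40 42 36 36.
Inner input = 50 40 42 36 36 ∥ 86 3d.
Inner hash: sum = 80+64+66+54+54+134+61 = 513 → 02 01.

0201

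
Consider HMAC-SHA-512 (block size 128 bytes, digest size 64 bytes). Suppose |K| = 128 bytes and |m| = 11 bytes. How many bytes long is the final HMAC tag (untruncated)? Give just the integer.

64

The tag is one SHA-512 digest: 64 bytes.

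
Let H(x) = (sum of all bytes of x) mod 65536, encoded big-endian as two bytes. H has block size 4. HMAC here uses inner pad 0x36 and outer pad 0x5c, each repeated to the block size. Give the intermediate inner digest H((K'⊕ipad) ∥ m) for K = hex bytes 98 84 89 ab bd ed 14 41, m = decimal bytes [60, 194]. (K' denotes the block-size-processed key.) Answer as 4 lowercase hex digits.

0215

Key hex bytes 98 84 89 ab bd ed 14 41 is 8 bytes > B = 4, so hash it first: H(key) = 04 4f, then zero-pad to 4 bytes: K' = 04 4f 00 00.
K' ⊕ ipad = 32 79 36 36.
Inner input = 32 79 36 36 ∥ 3c c2.
Inner hash: sum = 50+121+54+54+60+194 = 533 → 02 15.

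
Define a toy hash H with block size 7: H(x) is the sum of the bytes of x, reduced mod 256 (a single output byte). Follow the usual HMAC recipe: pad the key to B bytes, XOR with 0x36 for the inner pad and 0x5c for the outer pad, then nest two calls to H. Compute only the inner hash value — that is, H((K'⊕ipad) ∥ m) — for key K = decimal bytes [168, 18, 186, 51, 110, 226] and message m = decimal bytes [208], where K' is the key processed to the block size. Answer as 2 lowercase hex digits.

Key decimal bytes [168, 18, 186, 51, 110, 226] = a8 12 ba 33 6e e2 is 6 bytes ≤ B = 7; zero-pad to 7 bytes: K' = a8 12 ba 33 6e e2 00.
K' ⊕ ipad = 9e 24 8c 05 58 d4 36.
Inner input = 9e 24 8c 05 58 d4 36 ∥ d0.
Inner hash: sum = 158+36+140+5+88+212+54+208 = 901; mod 256 = 133 → 85.

85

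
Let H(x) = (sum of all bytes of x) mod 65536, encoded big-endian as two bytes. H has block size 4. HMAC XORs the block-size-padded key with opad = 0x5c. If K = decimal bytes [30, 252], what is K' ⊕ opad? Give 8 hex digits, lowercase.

Key decimal bytes [30, 252] = 1e fc is 2 bytes ≤ B = 4; zero-pad to 4 bytes: K' = 1e fc 00 00.
XOR each byte with 0x5c: 1e⊕5c=42, fc⊕5c=a0, 00⊕5c=5c, 00⊕5c=5c.

42a05c5c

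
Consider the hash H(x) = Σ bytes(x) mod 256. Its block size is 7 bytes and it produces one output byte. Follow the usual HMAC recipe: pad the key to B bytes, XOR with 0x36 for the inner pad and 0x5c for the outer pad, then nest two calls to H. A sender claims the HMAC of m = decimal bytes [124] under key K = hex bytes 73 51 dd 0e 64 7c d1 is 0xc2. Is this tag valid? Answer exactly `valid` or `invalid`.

Key hex bytes 73 51 dd 0e 64 7c d1 is exactly B = 7 bytes: K' = 73 51 dd 0e 64 7c d1.
K' ⊕ ipad = 45 67 eb 38 52 4a e7; K' ⊕ opad = 2f 0d 81 52 38 20 8d.
Inner hash: sum = 69+103+235+56+82+74+231+124 = 974; mod 256 = 206 → ce.
Outer hash (recomputed tag): sum = 47+13+129+82+56+32+141+206 = 706; mod 256 = 194 → c2.
Recomputed tag = c2; claimed = c2 → match.

valid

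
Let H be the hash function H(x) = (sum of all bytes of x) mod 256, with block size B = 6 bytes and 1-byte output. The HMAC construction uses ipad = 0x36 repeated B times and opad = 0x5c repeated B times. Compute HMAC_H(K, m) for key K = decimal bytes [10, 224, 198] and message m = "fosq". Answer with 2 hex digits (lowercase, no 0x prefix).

Key decimal bytes [10, 224, 198] = 0a e0 c6 is 3 bytes ≤ B = 6; zero-pad to 6 bytes: K' = 0a e0 c6 00 00 00.
K' ⊕ ipad = 3c d6 f0 36 36 36.  K' ⊕ opad = 56 bc 9a 5c 5c 5c.
Inner input = (K'⊕ipad) ∥ m = 3c d6 f0 36 36 36 ∥ 66 6f 73 71.
Inner hash: sum = 60+214+240+54+54+54+102+111+115+113 = 1117; mod 256 = 93 → 5d.
Outer input = (K'⊕opad) ∥ inner = 56 bc 9a 5c 5c 5c ∥ 5d.
Outer hash (tag): sum = 86+188+154+92+92+92+93 = 797; mod 256 = 29 → 1d.

1d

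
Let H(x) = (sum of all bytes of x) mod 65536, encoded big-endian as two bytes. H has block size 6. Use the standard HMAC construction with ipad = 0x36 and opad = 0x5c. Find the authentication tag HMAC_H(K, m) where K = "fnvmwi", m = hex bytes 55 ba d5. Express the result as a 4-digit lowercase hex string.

01f1

Key "fnvmwi" = 66 6e 76 6d 77 69 is exactly B = 6 bytes: K' = 66 6e 76 6d 77 69.
K' ⊕ ipad = 50 58 40 5b 41 5f.  K' ⊕ opad = 3a 32 2a 31 2b 35.
Inner input = (K'⊕ipad) ∥ m = 50 58 40 5b 41 5f ∥ 55 ba d5.
Inner hash: sum = 80+88+64+91+65+95+85+186+213 = 967 → 03 c7.
Outer input = (K'⊕opad) ∥ inner = 3a 32 2a 31 2b 35 ∥ 03 c7.
Outer hash (tag): sum = 58+50+42+49+43+53+3+199 = 497 → 01 f1.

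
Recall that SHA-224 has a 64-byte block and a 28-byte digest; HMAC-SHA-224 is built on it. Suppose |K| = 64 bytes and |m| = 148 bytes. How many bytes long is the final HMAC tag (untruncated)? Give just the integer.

The tag is one SHA-224 digest: 28 bytes.

28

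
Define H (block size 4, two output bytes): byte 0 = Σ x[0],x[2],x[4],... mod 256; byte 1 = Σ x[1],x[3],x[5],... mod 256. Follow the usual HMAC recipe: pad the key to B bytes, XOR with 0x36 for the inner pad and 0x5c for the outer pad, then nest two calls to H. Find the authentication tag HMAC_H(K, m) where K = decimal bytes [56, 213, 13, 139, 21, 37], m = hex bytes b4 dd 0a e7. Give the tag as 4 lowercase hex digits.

c2e2

Key decimal bytes [56, 213, 13, 139, 21, 37] = 38 d5 0d 8b 15 25 is 6 bytes > B = 4, so hash it first: H(key) = 5a 85, then zero-pad to 4 bytes: K' = 5a 85 00 00.
K' ⊕ ipad = 6c b3 36 36.  K' ⊕ opad = 06 d9 5c 5c.
Inner input = (K'⊕ipad) ∥ m = 6c b3 36 36 ∥ b4 dd 0a e7.
Inner hash: even-index sum = 352 mod 256 = 96; odd-index sum = 685 mod 256 = 173 → 60 ad.
Outer input = (K'⊕opad) ∥ inner = 06 d9 5c 5c ∥ 60 ad.
Outer hash (tag): even-index sum = 194 mod 256 = 194; odd-index sum = 482 mod 256 = 226 → c2 e2.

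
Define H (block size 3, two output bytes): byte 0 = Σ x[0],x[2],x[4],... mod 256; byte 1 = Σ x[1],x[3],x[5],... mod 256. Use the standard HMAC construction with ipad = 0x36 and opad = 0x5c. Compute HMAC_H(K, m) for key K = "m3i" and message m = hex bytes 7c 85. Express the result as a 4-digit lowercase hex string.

e7ae

Key "m3i" = 6d 33 69 is exactly B = 3 bytes: K' = 6d 33 69.
K' ⊕ ipad = 5b 05 5f.  K' ⊕ opad = 31 6f 35.
Inner input = (K'⊕ipad) ∥ m = 5b 05 5f ∥ 7c 85.
Inner hash: even-index sum = 319 mod 256 = 63; odd-index sum = 129 mod 256 = 129 → 3f 81.
Outer input = (K'⊕opad) ∥ inner = 31 6f 35 ∥ 3f 81.
Outer hash (tag): even-index sum = 231 mod 256 = 231; odd-index sum = 174 mod 256 = 174 → e7 ae.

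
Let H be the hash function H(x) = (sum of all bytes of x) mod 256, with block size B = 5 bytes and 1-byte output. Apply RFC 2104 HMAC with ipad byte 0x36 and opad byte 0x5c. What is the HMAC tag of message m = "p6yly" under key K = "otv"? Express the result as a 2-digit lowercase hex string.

Key "otv" = 6f 74 76 is 3 bytes ≤ B = 5; zero-pad to 5 bytes: K' = 6f 74 76 00 00.
K' ⊕ ipad = 59 42 40 36 36.  K' ⊕ opad = 33 28 2a 5c 5c.
Inner input = (K'⊕ipad) ∥ m = 59 42 40 36 36 ∥ 70 36 79 6c 79.
Inner hash: sum = 89+66+64+54+54+112+54+121+108+121 = 843; mod 256 = 75 → 4b.
Outer input = (K'⊕opad) ∥ inner = 33 28 2a 5c 5c ∥ 4b.
Outer hash (tag): sum = 51+40+42+92+92+75 = 392; mod 256 = 136 → 88.

88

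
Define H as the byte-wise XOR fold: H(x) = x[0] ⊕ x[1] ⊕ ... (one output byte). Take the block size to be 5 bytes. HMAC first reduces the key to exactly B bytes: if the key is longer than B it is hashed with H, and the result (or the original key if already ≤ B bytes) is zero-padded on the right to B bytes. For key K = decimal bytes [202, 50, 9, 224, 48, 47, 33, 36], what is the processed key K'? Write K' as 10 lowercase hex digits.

0b00000000

|K| = 8 > B = 5, so first hash the key.
H(K): XOR ca⊕32⊕09⊕e0⊕30⊕2f⊕21⊕24 = 0b.
Zero-pad H(K) = 0b to 5 bytes: K' = 0b 00 00 00 00.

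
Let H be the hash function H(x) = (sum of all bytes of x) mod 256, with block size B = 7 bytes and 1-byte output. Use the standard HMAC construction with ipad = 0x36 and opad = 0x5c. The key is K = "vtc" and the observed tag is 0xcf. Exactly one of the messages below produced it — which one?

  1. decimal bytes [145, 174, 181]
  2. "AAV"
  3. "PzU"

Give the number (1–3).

Key "vtc" = 76 74 63 is 3 bytes ≤ B = 7; zero-pad to 7 bytes: K' = 76 74 63 00 00 00 00.
K' ⊕ ipad = 40 42 55 36 36 36 36; K' ⊕ opad = 2a 28 3f 5c 5c 5c 5c.
m1: inner = H(40 42 55 36 36 36 36 91 ae b5) = a3; tag = H(2a 28 3f 5c 5c 5c 5c a3) = a4
m2: inner = H(40 42 55 36 36 36 36 41 41 56) = 87; tag = H(2a 28 3f 5c 5c 5c 5c 87) = 88
m3: inner = H(40 42 55 36 36 36 36 50 7a 55) = ce; tag = H(2a 28 3f 5c 5c 5c 5c ce) = cf ← matches

3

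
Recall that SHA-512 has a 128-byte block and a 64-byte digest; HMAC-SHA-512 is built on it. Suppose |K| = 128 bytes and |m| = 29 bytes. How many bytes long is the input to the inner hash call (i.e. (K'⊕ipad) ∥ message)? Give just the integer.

157

Key is 128 ≤ 128 bytes, zero-padded: |K'| = 128.
Inner input = (K'⊕ipad) ∥ m → 128 + 29 = 157 bytes.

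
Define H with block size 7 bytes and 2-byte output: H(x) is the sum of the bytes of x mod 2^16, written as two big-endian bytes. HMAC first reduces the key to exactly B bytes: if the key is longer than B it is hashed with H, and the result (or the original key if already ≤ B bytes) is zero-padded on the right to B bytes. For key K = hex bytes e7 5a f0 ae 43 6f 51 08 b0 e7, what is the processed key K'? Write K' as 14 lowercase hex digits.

05810000000000

|K| = 10 > B = 7, so first hash the key.
H(K): sum = 231+90+240+174+67+111+81+8+176+231 = 1409 → 05 81.
Zero-pad H(K) = 05 81 to 7 bytes: K' = 05 81 00 00 00 00 00.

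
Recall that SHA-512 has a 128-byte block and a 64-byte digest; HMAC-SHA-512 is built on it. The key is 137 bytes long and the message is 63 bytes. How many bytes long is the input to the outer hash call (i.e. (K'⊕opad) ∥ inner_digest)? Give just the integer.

Key is 137 > 128 bytes, so it is hashed to 64 bytes then zero-padded to 128: |K'| = 128.
Outer input = (K'⊕opad) ∥ H(inner) → 128 + 64 = 192 bytes.

192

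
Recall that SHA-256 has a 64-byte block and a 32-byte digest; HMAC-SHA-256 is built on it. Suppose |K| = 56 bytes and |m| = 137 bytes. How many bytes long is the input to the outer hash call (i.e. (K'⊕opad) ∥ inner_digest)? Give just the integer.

96

Key is 56 ≤ 64 bytes, zero-padded: |K'| = 64.
Outer input = (K'⊕opad) ∥ H(inner) → 64 + 32 = 96 bytes.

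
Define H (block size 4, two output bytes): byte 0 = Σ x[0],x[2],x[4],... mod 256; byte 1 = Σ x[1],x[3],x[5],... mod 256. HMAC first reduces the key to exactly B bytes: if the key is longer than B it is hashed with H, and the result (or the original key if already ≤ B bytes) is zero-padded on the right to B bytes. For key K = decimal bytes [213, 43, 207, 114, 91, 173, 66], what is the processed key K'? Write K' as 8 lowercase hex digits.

|K| = 7 > B = 4, so first hash the key.
H(K): even-index sum = 577 mod 256 = 65; odd-index sum = 330 mod 256 = 74 → 41 4a.
Zero-pad H(K) = 41 4a to 4 bytes: K' = 41 4a 00 00.

414a0000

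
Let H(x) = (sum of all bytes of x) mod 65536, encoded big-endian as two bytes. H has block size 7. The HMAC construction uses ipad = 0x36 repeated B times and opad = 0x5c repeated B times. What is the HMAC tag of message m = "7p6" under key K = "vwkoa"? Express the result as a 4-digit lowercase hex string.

Key "vwkoa" = 76 77 6b 6f 61 is 5 bytes ≤ B = 7; zero-pad to 7 bytes: K' = 76 77 6b 6f 61 00 00.
K' ⊕ ipad = 40 41 5d 59 57 36 36.  K' ⊕ opad = 2a 2b 37 33 3d 5c 5c.
Inner input = (K'⊕ipad) ∥ m = 40 41 5d 59 57 36 36 ∥ 37 70 36.
Inner hash: sum = 64+65+93+89+87+54+54+55+112+54 = 727 → 02 d7.
Outer input = (K'⊕opad) ∥ inner = 2a 2b 37 33 3d 5c 5c ∥ 02 d7.
Outer hash (tag): sum = 42+43+55+51+61+92+92+2+215 = 653 → 02 8d.

028d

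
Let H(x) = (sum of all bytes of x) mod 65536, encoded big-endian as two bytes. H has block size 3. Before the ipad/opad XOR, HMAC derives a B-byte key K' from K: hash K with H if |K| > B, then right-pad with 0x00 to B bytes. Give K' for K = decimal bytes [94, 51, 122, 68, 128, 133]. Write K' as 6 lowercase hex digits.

025400

|K| = 6 > B = 3, so first hash the key.
H(K): sum = 94+51+122+68+128+133 = 596 → 02 54.
Zero-pad H(K) = 02 54 to 3 bytes: K' = 02 54 00.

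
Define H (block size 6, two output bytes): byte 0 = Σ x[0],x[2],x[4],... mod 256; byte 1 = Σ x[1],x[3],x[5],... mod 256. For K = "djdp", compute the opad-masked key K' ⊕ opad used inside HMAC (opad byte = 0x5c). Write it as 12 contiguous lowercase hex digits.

3836382c5c5c

Key "djdp" = 64 6a 64 70 is 4 bytes ≤ B = 6; zero-pad to 6 bytes: K' = 64 6a 64 70 00 00.
XOR each byte with 0x5c: 64⊕5c=38, 6a⊕5c=36, 64⊕5c=38, 70⊕5c=2c, 00⊕5c=5c, 00⊕5c=5c.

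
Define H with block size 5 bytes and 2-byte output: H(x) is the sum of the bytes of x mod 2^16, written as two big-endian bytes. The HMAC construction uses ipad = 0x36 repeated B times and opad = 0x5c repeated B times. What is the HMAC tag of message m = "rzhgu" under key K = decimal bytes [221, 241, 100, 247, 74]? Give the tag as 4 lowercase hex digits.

Key decimal bytes [221, 241, 100, 247, 74] = dd f1 64 f7 4a is exactly B = 5 bytes: K' = dd f1 64 f7 4a.
K' ⊕ ipad = eb c7 52 c1 7c.  K' ⊕ opad = 81 ad 38 ab 16.
Inner input = (K'⊕ipad) ∥ m = eb c7 52 c1 7c ∥ 72 7a 68 67 75.
Inner hash: sum = 235+199+82+193+124+114+122+104+103+117 = 1393 → 05 71.
Outer input = (K'⊕opad) ∥ inner = 81 ad 38 ab 16 ∥ 05 71.
Outer hash (tag): sum = 129+173+56+171+22+5+113 = 669 → 02 9d.

029d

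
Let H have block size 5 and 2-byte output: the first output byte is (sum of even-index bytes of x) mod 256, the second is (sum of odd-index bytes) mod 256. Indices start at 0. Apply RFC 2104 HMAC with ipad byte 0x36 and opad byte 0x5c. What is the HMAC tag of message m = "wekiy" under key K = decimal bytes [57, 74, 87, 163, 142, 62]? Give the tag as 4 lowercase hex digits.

Key decimal bytes [57, 74, 87, 163, 142, 62] = 39 4a 57 a3 8e 3e is 6 bytes > B = 5, so hash it first: H(key) = 1e 2b, then zero-pad to 5 bytes: K' = 1e 2b 00 00 00.
K' ⊕ ipad = 28 1d 36 36 36.  K' ⊕ opad = 42 77 5c 5c 5c.
Inner input = (K'⊕ipad) ∥ m = 28 1d 36 36 36 ∥ 77 65 6b 69 79.
Inner hash: even-index sum = 354 mod 256 = 98; odd-index sum = 430 mod 256 = 174 → 62 ae.
Outer input = (K'⊕opad) ∥ inner = 42 77 5c 5c 5c ∥ 62 ae.
Outer hash (tag): even-index sum = 424 mod 256 = 168; odd-index sum = 309 mod 256 = 53 → a8 35.

a835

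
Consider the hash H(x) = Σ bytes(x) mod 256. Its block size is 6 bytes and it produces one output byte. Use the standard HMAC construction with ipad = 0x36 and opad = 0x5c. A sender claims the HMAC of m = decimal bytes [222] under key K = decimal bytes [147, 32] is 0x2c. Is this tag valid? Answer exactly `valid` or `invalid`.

valid

Key decimal bytes [147, 32] = 93 20 is 2 bytes ≤ B = 6; zero-pad to 6 bytes: K' = 93 20 00 00 00 00.
K' ⊕ ipad = a5 16 36 36 36 36; K' ⊕ opad = cf 7c 5c 5c 5c 5c.
Inner hash: sum = 165+22+54+54+54+54+222 = 625; mod 256 = 113 → 71.
Outer hash (recomputed tag): sum = 207+124+92+92+92+92+113 = 812; mod 256 = 44 → 2c.
Recomputed tag = 2c; claimed = 2c → match.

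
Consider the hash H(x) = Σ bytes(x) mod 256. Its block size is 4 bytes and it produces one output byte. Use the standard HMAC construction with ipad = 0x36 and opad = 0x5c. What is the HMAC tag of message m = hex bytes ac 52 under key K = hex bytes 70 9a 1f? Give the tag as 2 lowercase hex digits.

Key hex bytes 70 9a 1f is 3 bytes ≤ B = 4; zero-pad to 4 bytes: K' = 70 9a 1f 00.
K' ⊕ ipad = 46 ac 29 36.  K' ⊕ opad = 2c c6 43 5c.
Inner input = (K'⊕ipad) ∥ m = 46 ac 29 36 ∥ ac 52.
Inner hash: sum = 70+172+41+54+172+82 = 591; mod 256 = 79 → 4f.
Outer input = (K'⊕opad) ∥ inner = 2c c6 43 5c ∥ 4f.
Outer hash (tag): sum = 44+198+67+92+79 = 480; mod 256 = 224 → e0.

e0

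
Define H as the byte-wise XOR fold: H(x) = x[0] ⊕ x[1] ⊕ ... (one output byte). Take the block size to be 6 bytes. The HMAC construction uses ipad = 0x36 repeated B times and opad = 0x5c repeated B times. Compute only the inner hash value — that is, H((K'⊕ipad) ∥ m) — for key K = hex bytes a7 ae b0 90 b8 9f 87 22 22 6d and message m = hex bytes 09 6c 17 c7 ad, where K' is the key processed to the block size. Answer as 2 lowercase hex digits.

fc

Key hex bytes a7 ae b0 90 b8 9f 87 22 22 6d is 10 bytes > B = 6, so hash it first: H(key) = e4, then zero-pad to 6 bytes: K' = e4 00 00 00 00 00.
K' ⊕ ipad = d2 36 36 36 36 36.
Inner input = d2 36 36 36 36 36 ∥ 09 6c 17 c7 ad.
Inner hash: XOR d2⊕36⊕36⊕36⊕36⊕36⊕09⊕6c⊕17⊕c7⊕ad = fc.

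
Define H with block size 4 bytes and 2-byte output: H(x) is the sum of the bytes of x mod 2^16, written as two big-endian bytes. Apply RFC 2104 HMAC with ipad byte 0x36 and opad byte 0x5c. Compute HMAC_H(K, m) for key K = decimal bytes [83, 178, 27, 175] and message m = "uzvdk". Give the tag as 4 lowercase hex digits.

031d

Key decimal bytes [83, 178, 27, 175] = 53 b2 1b af is exactly B = 4 bytes: K' = 53 b2 1b af.
K' ⊕ ipad = 65 84 2d 99.  K' ⊕ opad = 0f ee 47 f3.
Inner input = (K'⊕ipad) ∥ m = 65 84 2d 99 ∥ 75 7a 76 64 6b.
Inner hash: sum = 101+132+45+153+117+122+118+100+107 = 995 → 03 e3.
Outer input = (K'⊕opad) ∥ inner = 0f ee 47 f3 ∥ 03 e3.
Outer hash (tag): sum = 15+238+71+243+3+227 = 797 → 03 1d.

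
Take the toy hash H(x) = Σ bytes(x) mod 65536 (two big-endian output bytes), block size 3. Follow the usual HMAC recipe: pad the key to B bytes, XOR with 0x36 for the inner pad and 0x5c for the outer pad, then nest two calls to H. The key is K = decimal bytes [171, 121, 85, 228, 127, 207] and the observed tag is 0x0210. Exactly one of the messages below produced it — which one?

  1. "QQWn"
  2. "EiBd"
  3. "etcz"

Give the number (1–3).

2

Key decimal bytes [171, 121, 85, 228, 127, 207] = ab 79 55 e4 7f cf is 6 bytes > B = 3, so hash it first: H(key) = 03 ab, then zero-pad to 3 bytes: K' = 03 ab 00.
K' ⊕ ipad = 35 9d 36; K' ⊕ opad = 5f f7 5c.
m1: inner = H(35 9d 36 51 51 57 6e) = 02 6f; tag = H(5f f7 5c 02 6f) = 0223
m2: inner = H(35 9d 36 45 69 42 64) = 02 5c; tag = H(5f f7 5c 02 5c) = 0210 ← matches
m3: inner = H(35 9d 36 65 74 63 7a) = 02 be; tag = H(5f f7 5c 02 be) = 0272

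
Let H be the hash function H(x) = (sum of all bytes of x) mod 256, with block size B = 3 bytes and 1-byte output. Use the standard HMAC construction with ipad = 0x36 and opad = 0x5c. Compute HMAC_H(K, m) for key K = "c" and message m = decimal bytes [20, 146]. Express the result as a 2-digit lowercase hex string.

5e

Key "c" = 63 is 1 byte ≤ B = 3; zero-pad to 3 bytes: K' = 63 00 00.
K' ⊕ ipad = 55 36 36.  K' ⊕ opad = 3f 5c 5c.
Inner input = (K'⊕ipad) ∥ m = 55 36 36 ∥ 14 92.
Inner hash: sum = 85+54+54+20+146 = 359; mod 256 = 103 → 67.
Outer input = (K'⊕opad) ∥ inner = 3f 5c 5c ∥ 67.
Outer hash (tag): sum = 63+92+92+103 = 350; mod 256 = 94 → 5e.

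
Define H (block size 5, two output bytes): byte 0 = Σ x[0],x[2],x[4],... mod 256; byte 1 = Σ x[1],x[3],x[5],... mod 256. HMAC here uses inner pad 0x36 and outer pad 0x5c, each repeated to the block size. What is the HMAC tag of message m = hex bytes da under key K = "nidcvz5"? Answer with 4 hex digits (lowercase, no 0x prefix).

Key "nidcvz5" = 6e 69 64 63 76 7a 35 is 7 bytes > B = 5, so hash it first: H(key) = 7d 46, then zero-pad to 5 bytes: K' = 7d 46 00 00 00.
K' ⊕ ipad = 4b 70 36 36 36.  K' ⊕ opad = 21 1a 5c 5c 5c.
Inner input = (K'⊕ipad) ∥ m = 4b 70 36 36 36 ∥ da.
Inner hash: even-index sum = 183 mod 256 = 183; odd-index sum = 384 mod 256 = 128 → b7 80.
Outer input = (K'⊕opad) ∥ inner = 21 1a 5c 5c 5c ∥ b7 80.
Outer hash (tag): even-index sum = 345 mod 256 = 89; odd-index sum = 301 mod 256 = 45 → 59 2d.

592d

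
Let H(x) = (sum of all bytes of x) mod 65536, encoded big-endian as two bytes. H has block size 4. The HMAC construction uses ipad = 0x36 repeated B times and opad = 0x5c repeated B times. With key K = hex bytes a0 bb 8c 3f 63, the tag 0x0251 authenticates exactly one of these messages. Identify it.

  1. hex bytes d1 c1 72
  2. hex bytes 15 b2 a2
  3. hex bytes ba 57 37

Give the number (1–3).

1

Key hex bytes a0 bb 8c 3f 63 is 5 bytes > B = 4, so hash it first: H(key) = 02 89, then zero-pad to 4 bytes: K' = 02 89 00 00.
K' ⊕ ipad = 34 bf 36 36; K' ⊕ opad = 5e d5 5c 5c.
m1: inner = H(34 bf 36 36 d1 c1 72) = 03 63; tag = H(5e d5 5c 5c 03 63) = 0251 ← matches
m2: inner = H(34 bf 36 36 15 b2 a2) = 02 c8; tag = H(5e d5 5c 5c 02 c8) = 02b5
m3: inner = H(34 bf 36 36 ba 57 37) = 02 a7; tag = H(5e d5 5c 5c 02 a7) = 0294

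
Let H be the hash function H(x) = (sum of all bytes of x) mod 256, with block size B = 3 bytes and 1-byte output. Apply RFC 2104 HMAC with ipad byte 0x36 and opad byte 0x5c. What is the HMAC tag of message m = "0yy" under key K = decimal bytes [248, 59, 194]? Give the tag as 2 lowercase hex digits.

Key decimal bytes [248, 59, 194] = f8 3b c2 is exactly B = 3 bytes: K' = f8 3b c2.
K' ⊕ ipad = ce 0d f4.  K' ⊕ opad = a4 67 9e.
Inner input = (K'⊕ipad) ∥ m = ce 0d f4 ∥ 30 79 79.
Inner hash: sum = 206+13+244+48+121+121 = 753; mod 256 = 241 → f1.
Outer input = (K'⊕opad) ∥ inner = a4 67 9e ∥ f1.
Outer hash (tag): sum = 164+103+158+241 = 666; mod 256 = 154 → 9a.

9a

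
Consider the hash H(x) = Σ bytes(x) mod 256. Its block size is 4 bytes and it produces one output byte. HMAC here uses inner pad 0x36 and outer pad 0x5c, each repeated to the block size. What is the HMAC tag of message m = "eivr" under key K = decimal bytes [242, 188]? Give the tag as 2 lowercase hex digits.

Key decimal bytes [242, 188] = f2 bc is 2 bytes ≤ B = 4; zero-pad to 4 bytes: K' = f2 bc 00 00.
K' ⊕ ipad = c4 8a 36 36.  K' ⊕ opad = ae e0 5c 5c.
Inner input = (K'⊕ipad) ∥ m = c4 8a 36 36 ∥ 65 69 76 72.
Inner hash: sum = 196+138+54+54+101+105+118+114 = 880; mod 256 = 112 → 70.
Outer input = (K'⊕opad) ∥ inner = ae e0 5c 5c ∥ 70.
Outer hash (tag): sum = 174+224+92+92+112 = 694; mod 256 = 182 → b6.

b6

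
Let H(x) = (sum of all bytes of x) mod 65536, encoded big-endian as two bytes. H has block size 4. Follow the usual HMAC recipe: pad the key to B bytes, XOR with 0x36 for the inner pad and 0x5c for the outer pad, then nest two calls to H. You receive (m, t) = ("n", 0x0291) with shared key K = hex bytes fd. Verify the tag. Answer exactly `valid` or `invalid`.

valid

Key hex bytes fd is 1 byte ≤ B = 4; zero-pad to 4 bytes: K' = fd 00 00 00.
K' ⊕ ipad = cb 36 36 36; K' ⊕ opad = a1 5c 5c 5c.
Inner hash: sum = 203+54+54+54+110 = 475 → 01 db.
Outer hash (recomputed tag): sum = 161+92+92+92+1+219 = 657 → 02 91.
Recomputed tag = 0291; claimed = 0291 → match.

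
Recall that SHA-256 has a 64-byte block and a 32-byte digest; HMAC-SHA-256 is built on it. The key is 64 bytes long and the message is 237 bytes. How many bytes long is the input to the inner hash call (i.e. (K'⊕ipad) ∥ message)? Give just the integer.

301

Key is 64 ≤ 64 bytes, zero-padded: |K'| = 64.
Inner input = (K'⊕ipad) ∥ m → 64 + 237 = 301 bytes.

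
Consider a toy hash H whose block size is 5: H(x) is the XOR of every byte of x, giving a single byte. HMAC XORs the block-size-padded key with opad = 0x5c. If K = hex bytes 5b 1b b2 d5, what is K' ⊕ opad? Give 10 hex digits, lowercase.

0747ee895c

Key hex bytes 5b 1b b2 d5 is 4 bytes ≤ B = 5; zero-pad to 5 bytes: K' = 5b 1b b2 d5 00.
XOR each byte with 0x5c: 5b⊕5c=07, 1b⊕5c=47, b2⊕5c=ee, d5⊕5c=89, 00⊕5c=5c.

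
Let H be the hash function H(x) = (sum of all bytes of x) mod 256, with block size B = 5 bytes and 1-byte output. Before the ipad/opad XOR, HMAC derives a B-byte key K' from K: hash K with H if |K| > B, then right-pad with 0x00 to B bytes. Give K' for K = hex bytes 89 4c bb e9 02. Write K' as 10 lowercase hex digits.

894cbbe902

Key hex bytes 89 4c bb e9 02 is exactly B = 5 bytes: K' = 89 4c bb e9 02.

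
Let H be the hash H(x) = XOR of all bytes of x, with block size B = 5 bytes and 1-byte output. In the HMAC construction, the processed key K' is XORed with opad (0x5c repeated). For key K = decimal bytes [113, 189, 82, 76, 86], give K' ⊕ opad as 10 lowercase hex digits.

Key decimal bytes [113, 189, 82, 76, 86] = 71 bd 52 4c 56 is exactly B = 5 bytes: K' = 71 bd 52 4c 56.
XOR each byte with 0x5c: 71⊕5c=2d, bd⊕5c=e1, 52⊕5c=0e, 4c⊕5c=10, 56⊕5c=0a.

2de10e100a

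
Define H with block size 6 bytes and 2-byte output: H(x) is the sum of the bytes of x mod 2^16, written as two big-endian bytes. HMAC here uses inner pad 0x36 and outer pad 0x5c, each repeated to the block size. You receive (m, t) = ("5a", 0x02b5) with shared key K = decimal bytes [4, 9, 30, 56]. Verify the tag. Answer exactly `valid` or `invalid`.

valid

Key decimal bytes [4, 9, 30, 56] = 04 09 1e 38 is 4 bytes ≤ B = 6; zero-pad to 6 bytes: K' = 04 09 1e 38 00 00.
K' ⊕ ipad = 32 3f 28 0e 36 36; K' ⊕ opad = 58 55 42 64 5c 5c.
Inner hash: sum = 50+63+40+14+54+54+53+97 = 425 → 01 a9.
Outer hash (recomputed tag): sum = 88+85+66+100+92+92+1+169 = 693 → 02 b5.
Recomputed tag = 02b5; claimed = 02b5 → match.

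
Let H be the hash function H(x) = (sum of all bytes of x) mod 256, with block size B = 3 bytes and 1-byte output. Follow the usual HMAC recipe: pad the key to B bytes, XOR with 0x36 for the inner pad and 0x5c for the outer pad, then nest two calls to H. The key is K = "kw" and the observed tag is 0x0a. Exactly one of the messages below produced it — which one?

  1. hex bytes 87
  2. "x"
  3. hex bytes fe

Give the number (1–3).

2

Key "kw" = 6b 77 is 2 bytes ≤ B = 3; zero-pad to 3 bytes: K' = 6b 77 00.
K' ⊕ ipad = 5d 41 36; K' ⊕ opad = 37 2b 5c.
m1: inner = H(5d 41 36 87) = 5b; tag = H(37 2b 5c 5b) = 19
m2: inner = H(5d 41 36 78) = 4c; tag = H(37 2b 5c 4c) = 0a ← matches
m3: inner = H(5d 41 36 fe) = d2; tag = H(37 2b 5c d2) = 90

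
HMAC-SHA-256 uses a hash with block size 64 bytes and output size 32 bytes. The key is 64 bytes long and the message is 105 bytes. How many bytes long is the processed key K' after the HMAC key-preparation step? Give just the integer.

64

Key is 64 ≤ 64 bytes, zero-padded: |K'| = 64.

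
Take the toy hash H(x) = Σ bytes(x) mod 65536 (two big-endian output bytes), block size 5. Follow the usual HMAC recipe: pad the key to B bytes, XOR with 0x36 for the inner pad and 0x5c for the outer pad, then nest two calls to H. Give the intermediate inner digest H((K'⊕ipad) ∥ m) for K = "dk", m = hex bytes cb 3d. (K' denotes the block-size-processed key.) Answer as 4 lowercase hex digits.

Key "dk" = 64 6b is 2 bytes ≤ B = 5; zero-pad to 5 bytes: K' = 64 6b 00 00 00.
K' ⊕ ipad = 52 5d 36 36 36.
Inner input = 52 5d 36 36 36 ∥ cb 3d.
Inner hash: sum = 82+93+54+54+54+203+61 = 601 → 02 59.

0259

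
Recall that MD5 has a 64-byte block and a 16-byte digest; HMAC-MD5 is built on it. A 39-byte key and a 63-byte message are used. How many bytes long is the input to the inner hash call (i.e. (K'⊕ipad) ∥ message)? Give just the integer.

Key is 39 ≤ 64 bytes, zero-padded: |K'| = 64.
Inner input = (K'⊕ipad) ∥ m → 64 + 63 = 127 bytes.

127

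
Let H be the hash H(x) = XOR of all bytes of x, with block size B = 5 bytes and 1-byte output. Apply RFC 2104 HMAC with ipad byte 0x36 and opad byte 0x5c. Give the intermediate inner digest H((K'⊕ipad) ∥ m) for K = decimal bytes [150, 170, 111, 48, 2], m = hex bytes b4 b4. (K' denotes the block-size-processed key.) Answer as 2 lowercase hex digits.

57

Key decimal bytes [150, 170, 111, 48, 2] = 96 aa 6f 30 02 is exactly B = 5 bytes: K' = 96 aa 6f 30 02.
K' ⊕ ipad = a0 9c 59 06 34.
Inner input = a0 9c 59 06 34 ∥ b4 b4.
Inner hash: XOR a0⊕9c⊕59⊕06⊕34⊕b4⊕b4 = 57.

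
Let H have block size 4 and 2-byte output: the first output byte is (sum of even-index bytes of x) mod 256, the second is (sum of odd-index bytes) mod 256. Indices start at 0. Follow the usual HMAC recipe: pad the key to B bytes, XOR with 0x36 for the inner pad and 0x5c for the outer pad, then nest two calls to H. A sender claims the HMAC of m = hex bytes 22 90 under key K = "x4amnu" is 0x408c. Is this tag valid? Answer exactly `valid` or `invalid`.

valid

Key "x4amnu" = 78 34 61 6d 6e 75 is 6 bytes > B = 4, so hash it first: H(key) = 47 16, then zero-pad to 4 bytes: K' = 47 16 00 00.
K' ⊕ ipad = 71 20 36 36; K' ⊕ opad = 1b 4a 5c 5c.
Inner hash: even-index sum = 201 mod 256 = 201; odd-index sum = 230 mod 256 = 230 → c9 e6.
Outer hash (recomputed tag): even-index sum = 320 mod 256 = 64; odd-index sum = 396 mod 256 = 140 → 40 8c.
Recomputed tag = 408c; claimed = 408c → match.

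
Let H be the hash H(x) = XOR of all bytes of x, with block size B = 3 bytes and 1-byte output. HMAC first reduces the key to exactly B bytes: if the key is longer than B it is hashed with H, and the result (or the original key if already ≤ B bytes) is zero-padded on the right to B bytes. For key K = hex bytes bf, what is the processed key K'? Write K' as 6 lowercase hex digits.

Key hex bytes bf is 1 byte ≤ B = 3; zero-pad to 3 bytes: K' = bf 00 00.

bf0000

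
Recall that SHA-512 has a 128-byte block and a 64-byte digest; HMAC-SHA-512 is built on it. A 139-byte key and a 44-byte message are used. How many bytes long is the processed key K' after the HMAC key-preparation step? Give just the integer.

Key is 139 > 128 bytes, so it is hashed to 64 bytes then zero-padded to 128: |K'| = 128.

128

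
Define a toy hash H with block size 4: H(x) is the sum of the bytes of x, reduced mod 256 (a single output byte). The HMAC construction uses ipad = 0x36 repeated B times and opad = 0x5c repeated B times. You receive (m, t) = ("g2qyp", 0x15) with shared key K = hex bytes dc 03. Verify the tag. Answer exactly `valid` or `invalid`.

Key hex bytes dc 03 is 2 bytes ≤ B = 4; zero-pad to 4 bytes: K' = dc 03 00 00.
K' ⊕ ipad = ea 35 36 36; K' ⊕ opad = 80 5f 5c 5c.
Inner hash: sum = 234+53+54+54+103+50+113+121+112 = 894; mod 256 = 126 → 7e.
Outer hash (recomputed tag): sum = 128+95+92+92+126 = 533; mod 256 = 21 → 15.
Recomputed tag = 15; claimed = 15 → match.

valid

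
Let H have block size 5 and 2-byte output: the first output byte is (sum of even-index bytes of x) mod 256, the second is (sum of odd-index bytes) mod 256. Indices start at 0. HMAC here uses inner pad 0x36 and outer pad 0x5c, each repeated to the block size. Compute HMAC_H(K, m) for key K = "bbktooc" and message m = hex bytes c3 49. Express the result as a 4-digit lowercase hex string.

Key "bbktooc" = 62 62 6b 74 6f 6f 63 is 7 bytes > B = 5, so hash it first: H(key) = 9f 45, then zero-pad to 5 bytes: K' = 9f 45 00 00 00.
K' ⊕ ipad = a9 73 36 36 36.  K' ⊕ opad = c3 19 5c 5c 5c.
Inner input = (K'⊕ipad) ∥ m = a9 73 36 36 36 ∥ c3 49.
Inner hash: even-index sum = 350 mod 256 = 94; odd-index sum = 364 mod 256 = 108 → 5e 6c.
Outer input = (K'⊕opad) ∥ inner = c3 19 5c 5c 5c ∥ 5e 6c.
Outer hash (tag): even-index sum = 487 mod 256 = 231; odd-index sum = 211 mod 256 = 211 → e7 d3.

e7d3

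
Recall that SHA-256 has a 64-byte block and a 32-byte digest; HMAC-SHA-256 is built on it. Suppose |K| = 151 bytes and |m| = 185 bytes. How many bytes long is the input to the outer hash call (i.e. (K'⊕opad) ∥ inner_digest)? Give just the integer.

Key is 151 > 64 bytes, so it is hashed to 32 bytes then zero-padded to 64: |K'| = 64.
Outer input = (K'⊕opad) ∥ H(inner) → 64 + 32 = 96 bytes.

96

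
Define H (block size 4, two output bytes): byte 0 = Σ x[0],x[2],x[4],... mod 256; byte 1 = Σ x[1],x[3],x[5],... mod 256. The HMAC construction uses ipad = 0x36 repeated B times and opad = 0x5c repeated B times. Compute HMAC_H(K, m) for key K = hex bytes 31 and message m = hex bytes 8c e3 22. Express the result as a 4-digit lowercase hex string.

Key hex bytes 31 is 1 byte ≤ B = 4; zero-pad to 4 bytes: K' = 31 00 00 00.
K' ⊕ ipad = 07 36 36 36.  K' ⊕ opad = 6d 5c 5c 5c.
Inner input = (K'⊕ipad) ∥ m = 07 36 36 36 ∥ 8c e3 22.
Inner hash: even-index sum = 235 mod 256 = 235; odd-index sum = 335 mod 256 = 79 → eb 4f.
Outer input = (K'⊕opad) ∥ inner = 6d 5c 5c 5c ∥ eb 4f.
Outer hash (tag): even-index sum = 436 mod 256 = 180; odd-index sum = 263 mod 256 = 7 → b4 07.

b407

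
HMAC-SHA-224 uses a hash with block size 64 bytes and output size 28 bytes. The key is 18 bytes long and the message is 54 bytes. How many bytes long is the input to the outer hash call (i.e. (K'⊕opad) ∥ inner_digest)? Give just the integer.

Key is 18 ≤ 64 bytes, zero-padded: |K'| = 64.
Outer input = (K'⊕opad) ∥ H(inner) → 64 + 28 = 92 bytes.

92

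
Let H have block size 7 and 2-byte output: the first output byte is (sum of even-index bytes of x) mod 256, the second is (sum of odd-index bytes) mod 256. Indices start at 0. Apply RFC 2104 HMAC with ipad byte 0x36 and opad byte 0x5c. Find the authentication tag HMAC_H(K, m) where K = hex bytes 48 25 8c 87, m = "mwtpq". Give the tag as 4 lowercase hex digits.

e83b

Key hex bytes 48 25 8c 87 is 4 bytes ≤ B = 7; zero-pad to 7 bytes: K' = 48 25 8c 87 00 00 00.
K' ⊕ ipad = 7e 13 ba b1 36 36 36.  K' ⊕ opad = 14 79 d0 db 5c 5c 5c.
Inner input = (K'⊕ipad) ∥ m = 7e 13 ba b1 36 36 36 ∥ 6d 77 74 70 71.
Inner hash: even-index sum = 651 mod 256 = 139; odd-index sum = 588 mod 256 = 76 → 8b 4c.
Outer input = (K'⊕opad) ∥ inner = 14 79 d0 db 5c 5c 5c ∥ 8b 4c.
Outer hash (tag): even-index sum = 488 mod 256 = 232; odd-index sum = 571 mod 256 = 59 → e8 3b.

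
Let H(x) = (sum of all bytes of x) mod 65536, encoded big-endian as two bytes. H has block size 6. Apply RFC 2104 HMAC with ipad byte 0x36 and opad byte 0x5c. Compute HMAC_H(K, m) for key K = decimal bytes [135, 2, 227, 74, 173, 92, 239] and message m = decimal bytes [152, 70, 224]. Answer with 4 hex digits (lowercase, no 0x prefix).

Key decimal bytes [135, 2, 227, 74, 173, 92, 239] = 87 02 e3 4a ad 5c ef is 7 bytes > B = 6, so hash it first: H(key) = 03 ae, then zero-pad to 6 bytes: K' = 03 ae 00 00 00 00.
K' ⊕ ipad = 35 98 36 36 36 36.  K' ⊕ opad = 5f f2 5c 5c 5c 5c.
Inner input = (K'⊕ipad) ∥ m = 35 98 36 36 36 36 ∥ 98 46 e0.
Inner hash: sum = 53+152+54+54+54+54+152+70+224 = 867 → 03 63.
Outer input = (K'⊕opad) ∥ inner = 5f f2 5c 5c 5c 5c ∥ 03 63.
Outer hash (tag): sum = 95+242+92+92+92+92+3+99 = 807 → 03 27.

0327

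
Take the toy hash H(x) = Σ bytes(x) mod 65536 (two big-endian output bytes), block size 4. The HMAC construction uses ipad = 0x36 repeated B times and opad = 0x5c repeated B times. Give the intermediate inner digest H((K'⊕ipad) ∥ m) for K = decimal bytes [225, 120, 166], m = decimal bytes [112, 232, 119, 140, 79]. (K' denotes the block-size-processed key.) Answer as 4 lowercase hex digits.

0495

Key decimal bytes [225, 120, 166] = e1 78 a6 is 3 bytes ≤ B = 4; zero-pad to 4 bytes: K' = e1 78 a6 00.
K' ⊕ ipad = d7 4e 90 36.
Inner input = d7 4e 90 36 ∥ 70 e8 77 8c 4f.
Inner hash: sum = 215+78+144+54+112+232+119+140+79 = 1173 → 04 95.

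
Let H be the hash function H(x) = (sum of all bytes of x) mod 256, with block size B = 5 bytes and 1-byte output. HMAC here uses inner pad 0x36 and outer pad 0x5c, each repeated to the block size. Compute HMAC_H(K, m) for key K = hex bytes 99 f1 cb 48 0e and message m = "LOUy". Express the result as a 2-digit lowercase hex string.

Key hex bytes 99 f1 cb 48 0e is exactly B = 5 bytes: K' = 99 f1 cb 48 0e.
K' ⊕ ipad = af c7 fd 7e 38.  K' ⊕ opad = c5 ad 97 14 52.
Inner input = (K'⊕ipad) ∥ m = af c7 fd 7e 38 ∥ 4c 4f 55 79.
Inner hash: sum = 175+199+253+126+56+76+79+85+121 = 1170; mod 256 = 146 → 92.
Outer input = (K'⊕opad) ∥ inner = c5 ad 97 14 52 ∥ 92.
Outer hash (tag): sum = 197+173+151+20+82+146 = 769; mod 256 = 1 → 01.

01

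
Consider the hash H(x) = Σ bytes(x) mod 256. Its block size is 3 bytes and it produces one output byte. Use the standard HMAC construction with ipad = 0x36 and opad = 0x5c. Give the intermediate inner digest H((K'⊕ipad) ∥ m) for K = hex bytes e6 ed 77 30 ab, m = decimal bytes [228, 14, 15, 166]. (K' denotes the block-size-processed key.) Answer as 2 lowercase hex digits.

Key hex bytes e6 ed 77 30 ab is 5 bytes > B = 3, so hash it first: H(key) = 25, then zero-pad to 3 bytes: K' = 25 00 00.
K' ⊕ ipad = 13 36 36.
Inner input = 13 36 36 ∥ e4 0e 0f a6.
Inner hash: sum = 19+54+54+228+14+15+166 = 550; mod 256 = 38 → 26.

26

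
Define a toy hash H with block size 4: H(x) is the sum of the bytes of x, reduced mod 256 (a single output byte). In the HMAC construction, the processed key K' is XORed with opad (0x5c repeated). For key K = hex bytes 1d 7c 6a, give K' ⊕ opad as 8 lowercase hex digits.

Key hex bytes 1d 7c 6a is 3 bytes ≤ B = 4; zero-pad to 4 bytes: K' = 1d 7c 6a 00.
XOR each byte with 0x5c: 1d⊕5c=41, 7c⊕5c=20, 6a⊕5c=36, 00⊕5c=5c.

4120365c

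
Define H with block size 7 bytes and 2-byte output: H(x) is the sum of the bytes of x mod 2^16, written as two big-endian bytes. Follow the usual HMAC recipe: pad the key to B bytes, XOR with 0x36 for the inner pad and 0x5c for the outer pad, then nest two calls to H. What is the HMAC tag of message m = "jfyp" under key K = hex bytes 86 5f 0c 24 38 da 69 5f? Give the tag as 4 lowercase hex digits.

Key hex bytes 86 5f 0c 24 38 da 69 5f is 8 bytes > B = 7, so hash it first: H(key) = 02 ef, then zero-pad to 7 bytes: K' = 02 ef 00 00 00 00 00.
K' ⊕ ipad = 34 d9 36 36 36 36 36.  K' ⊕ opad = 5e b3 5c 5c 5c 5c 5c.
Inner input = (K'⊕ipad) ∥ m = 34 d9 36 36 36 36 36 ∥ 6a 66 79 70.
Inner hash: sum = 52+217+54+54+54+54+54+106+102+121+112 = 980 → 03 d4.
Outer input = (K'⊕opad) ∥ inner = 5e b3 5c 5c 5c 5c 5c ∥ 03 d4.
Outer hash (tag): sum = 94+179+92+92+92+92+92+3+212 = 948 → 03 b4.

03b4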